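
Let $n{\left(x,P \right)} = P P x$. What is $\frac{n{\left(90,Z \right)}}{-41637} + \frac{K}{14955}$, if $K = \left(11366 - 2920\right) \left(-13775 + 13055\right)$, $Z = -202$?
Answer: $- \frac{6847105272}{13837363} \approx -494.83$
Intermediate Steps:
$K = -6081120$ ($K = 8446 \left(-720\right) = -6081120$)
$n{\left(x,P \right)} = x P^{2}$ ($n{\left(x,P \right)} = P^{2} x = x P^{2}$)
$\frac{n{\left(90,Z \right)}}{-41637} + \frac{K}{14955} = \frac{90 \left(-202\right)^{2}}{-41637} - \frac{6081120}{14955} = 90 \cdot 40804 \left(- \frac{1}{41637}\right) - \frac{405408}{997} = 3672360 \left(- \frac{1}{41637}\right) - \frac{405408}{997} = - \frac{1224120}{13879} - \frac{405408}{997} = - \frac{6847105272}{13837363}$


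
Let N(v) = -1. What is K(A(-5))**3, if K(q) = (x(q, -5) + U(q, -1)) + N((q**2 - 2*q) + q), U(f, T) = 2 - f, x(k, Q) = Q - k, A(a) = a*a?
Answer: -157464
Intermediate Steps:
A(a) = a**2
K(q) = -4 - 2*q (K(q) = ((-5 - q) + (2 - q)) - 1 = (-3 - 2*q) - 1 = -4 - 2*q)
K(A(-5))**3 = (-4 - 2*(-5)**2)**3 = (-4 - 2*25)**3 = (-4 - 50)**3 = (-54)**3 = -157464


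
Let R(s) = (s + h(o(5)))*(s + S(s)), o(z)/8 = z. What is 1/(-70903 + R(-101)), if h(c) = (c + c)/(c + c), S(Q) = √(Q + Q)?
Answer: I/(-60803*I + 100*√202) ≈ -1.6438e-5 + 3.8423e-7*I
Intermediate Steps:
S(Q) = √2*√Q (S(Q) = √(2*Q) = √2*√Q)
o(z) = 8*z
h(c) = 1 (h(c) = (2*c)/((2*c)) = (2*c)*(1/(2*c)) = 1)
R(s) = (1 + s)*(s + √2*√s) (R(s) = (s + 1)*(s + √2*√s) = (1 + s)*(s + √2*√s))
1/(-70903 + R(-101)) = 1/(-70903 + (-101 + (-101)² + √2*√(-101) + √2*(-101)^(3/2))) = 1/(-70903 + (-101 + 10201 + √2*(I*√101) + √2*(-101*I*√101))) = 1/(-70903 + (-101 + 10201 + I*√202 - 101*I*√202)) = 1/(-70903 + (10100 - 100*I*√202)) = 1/(-60803 - 100*I*√202)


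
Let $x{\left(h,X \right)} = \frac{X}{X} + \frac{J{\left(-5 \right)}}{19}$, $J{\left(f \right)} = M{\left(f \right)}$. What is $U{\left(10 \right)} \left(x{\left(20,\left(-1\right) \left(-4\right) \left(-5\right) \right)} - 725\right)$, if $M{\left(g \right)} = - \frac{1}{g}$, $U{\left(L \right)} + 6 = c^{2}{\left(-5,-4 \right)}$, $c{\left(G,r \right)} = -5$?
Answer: $- \frac{68779}{5} \approx -13756.0$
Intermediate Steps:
$U{\left(L \right)} = 19$ ($U{\left(L \right)} = -6 + \left(-5\right)^{2} = -6 + 25 = 19$)
$J{\left(f \right)} = - \frac{1}{f}$
$x{\left(h,X \right)} = \frac{96}{95}$ ($x{\left(h,X \right)} = \frac{X}{X} + \frac{\left(-1\right) \frac{1}{-5}}{19} = 1 + \left(-1\right) \left(- \frac{1}{5}\right) \frac{1}{19} = 1 + \frac{1}{5} \cdot \frac{1}{19} = 1 + \frac{1}{95} = \frac{96}{95}$)
$U{\left(10 \right)} \left(x{\left(20,\left(-1\right) \left(-4\right) \left(-5\right) \right)} - 725\right) = 19 \left(\frac{96}{95} - 725\right) = 19 \left(- \frac{68779}{95}\right) = - \frac{68779}{5}$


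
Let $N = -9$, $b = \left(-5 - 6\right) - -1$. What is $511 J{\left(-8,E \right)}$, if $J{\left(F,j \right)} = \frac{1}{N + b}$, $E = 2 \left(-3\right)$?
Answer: $- \frac{511}{19} \approx -26.895$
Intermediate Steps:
$E = -6$
$b = -10$ ($b = \left(-5 - 6\right) + 1 = -11 + 1 = -10$)
$J{\left(F,j \right)} = - \frac{1}{19}$ ($J{\left(F,j \right)} = \frac{1}{-9 - 10} = \frac{1}{-19} = - \frac{1}{19}$)
$511 J{\left(-8,E \right)} = 511 \left(- \frac{1}{19}\right) = - \frac{511}{19}$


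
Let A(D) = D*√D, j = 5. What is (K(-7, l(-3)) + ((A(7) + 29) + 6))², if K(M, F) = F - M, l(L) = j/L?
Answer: 17728/9 + 1694*√7/3 ≈ 3463.7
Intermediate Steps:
l(L) = 5/L
A(D) = D^(3/2)
(K(-7, l(-3)) + ((A(7) + 29) + 6))² = ((5/(-3) - 1*(-7)) + ((7^(3/2) + 29) + 6))² = ((5*(-⅓) + 7) + ((7*√7 + 29) + 6))² = ((-5/3 + 7) + ((29 + 7*√7) + 6))² = (16/3 + (35 + 7*√7))² = (121/3 + 7*√7)²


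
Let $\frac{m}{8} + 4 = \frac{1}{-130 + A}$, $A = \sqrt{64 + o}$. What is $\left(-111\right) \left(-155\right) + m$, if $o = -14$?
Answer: $\frac{28936401}{1685} - \frac{4 \sqrt{2}}{1685} \approx 17173.0$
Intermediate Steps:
$A = 5 \sqrt{2}$ ($A = \sqrt{64 - 14} = \sqrt{50} = 5 \sqrt{2} \approx 7.0711$)
$m = -32 + \frac{8}{-130 + 5 \sqrt{2}} \approx -32.065$
$\left(-111\right) \left(-155\right) + m = \left(-111\right) \left(-155\right) - \left(\frac{54024}{1685} + \frac{4 \sqrt{2}}{1685}\right) = 17205 - \left(\frac{54024}{1685} + \frac{4 \sqrt{2}}{1685}\right) = \frac{28936401}{1685} - \frac{4 \sqrt{2}}{1685}$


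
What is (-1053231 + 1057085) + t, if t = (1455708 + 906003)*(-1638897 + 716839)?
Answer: -2177634517384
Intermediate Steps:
t = -2177634521238 (t = 2361711*(-922058) = -2177634521238)
(-1053231 + 1057085) + t = (-1053231 + 1057085) - 2177634521238 = 3854 - 2177634521238 = -2177634517384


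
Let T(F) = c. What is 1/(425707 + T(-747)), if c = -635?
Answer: 1/425072 ≈ 2.3525e-6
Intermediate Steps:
T(F) = -635
1/(425707 + T(-747)) = 1/(425707 - 635) = 1/425072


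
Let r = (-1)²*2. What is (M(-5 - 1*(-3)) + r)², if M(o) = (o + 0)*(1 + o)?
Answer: 16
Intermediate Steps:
M(o) = o*(1 + o)
r = 2 (r = 1*2 = 2)
(M(-5 - 1*(-3)) + r)² = ((-5 - 1*(-3))*(1 + (-5 - 1*(-3))) + 2)² = ((-5 + 3)*(1 + (-5 + 3)) + 2)² = (-2*(1 - 2) + 2)² = (-2*(-1) + 2)² = (2 + 2)² = 4² = 16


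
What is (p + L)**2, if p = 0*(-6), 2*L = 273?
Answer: 74529/4 ≈ 18632.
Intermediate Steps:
L = 273/2 (L = (1/2)*273 = 273/2 ≈ 136.50)
p = 0
(p + L)**2 = (0 + 273/2)**2 = (273/2)**2 = 74529/4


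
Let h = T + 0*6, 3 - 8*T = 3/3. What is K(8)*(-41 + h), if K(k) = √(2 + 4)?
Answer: -163*√6/4 ≈ -99.817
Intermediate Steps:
T = ¼ (T = 3/8 - 3/(8*3) = 3/8 - ⅛*1 = 3/8 - ⅛ = ¼ ≈ 0.25000)
K(k) = √6
h = ¼ (h = ¼ + 0*6 = ¼ + 0 = ¼ ≈ 0.25000)
K(8)*(-41 + h) = √6*(-41 + ¼) = √6*(-163/4) = -163*√6/4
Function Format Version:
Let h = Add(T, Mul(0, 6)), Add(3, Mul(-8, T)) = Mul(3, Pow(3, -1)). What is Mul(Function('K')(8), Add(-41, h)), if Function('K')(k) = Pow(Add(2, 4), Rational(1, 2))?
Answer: Mul(Rational(-163, 4), Pow(6, Rational(1, 2))) ≈ -99.817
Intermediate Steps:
T = Rational(1, 4) (T = Add(Rational(3, 8), Mul(Rational(-1, 8), Mul(3, Pow(3, -1)))) = Add(Rational(3, 8), Mul(Rational(-1, 8), Mul(3, Rational(1, 3)))) = Add(Rational(3, 8), Mul(Rational(-1, 8), 1)) = Add(Rational(3, 8), Rational(-1, 8)) = Rational(1, 4) ≈ 0.25000)
Function('K')(k) = Pow(6, Rational(1, 2))
h = Rational(1, 4) (h = Add(Rational(1, 4), Mul(0, 6)) = Add(Rational(1, 4), 0) = Rational(1, 4) ≈ 0.25000)
Mul(Function('K')(8), Add(-41, h)) = Mul(Pow(6, Rational(1, 2)), Add(-41, Rational(1, 4))) = Mul(Pow(6, Rational(1, 2)), Rational(-163, 4)) = Mul(Rational(-163, 4), Pow(6, Rational(1, 2)))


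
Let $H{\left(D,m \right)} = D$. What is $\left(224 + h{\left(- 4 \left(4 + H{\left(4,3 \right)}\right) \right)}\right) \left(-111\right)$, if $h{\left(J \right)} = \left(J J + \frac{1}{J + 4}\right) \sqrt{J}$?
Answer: $-24864 - \frac{3182481 i \sqrt{2}}{7} \approx -24864.0 - 6.4296 \cdot 10^{5} i$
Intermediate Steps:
$h{\left(J \right)} = \sqrt{J} \left(J^{2} + \frac{1}{4 + J}\right)$ ($h{\left(J \right)} = \left(J^{2} + \frac{1}{4 + J}\right) \sqrt{J} = \sqrt{J} \left(J^{2} + \frac{1}{4 + J}\right)$)
$\left(224 + h{\left(- 4 \left(4 + H{\left(4,3 \right)}\right) \right)}\right) \left(-111\right) = \left(224 + \frac{\sqrt{- 4 \left(4 + 4\right)} \left(1 + \left(- 4 \left(4 + 4\right)\right)^{3} + 4 \left(- 4 \left(4 + 4\right)\right)^{2}\right)}{4 - 4 \left(4 + 4\right)}\right) \left(-111\right) = \left(224 + \frac{\sqrt{\left(-4\right) 8} \left(1 + \left(\left(-4\right) 8\right)^{3} + 4 \left(\left(-4\right) 8\right)^{2}\right)}{4 - 32}\right) \left(-111\right) = \left(224 + \frac{\sqrt{-32} \left(1 + \left(-32\right)^{3} + 4 \left(-32\right)^{2}\right)}{4 - 32}\right) \left(-111\right) = \left(224 + \frac{4 i \sqrt{2} \left(1 - 32768 + 4 \cdot 1024\right)}{-28}\right) \left(-111\right) = \left(224 + 4 i \sqrt{2} \left(- \frac{1}{28}\right) \left(1 - 32768 + 4096\right)\right) \left(-111\right) = \left(224 + 4 i \sqrt{2} \left(- \frac{1}{28}\right) \left(-28671\right)\right) \left(-111\right) = \left(224 + \frac{28671 i \sqrt{2}}{7}\right) \left(-111\right) = -24864 - \frac{3182481 i \sqrt{2}}{7}$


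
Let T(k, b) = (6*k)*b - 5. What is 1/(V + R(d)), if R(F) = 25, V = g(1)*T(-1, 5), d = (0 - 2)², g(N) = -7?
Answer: 1/270 ≈ 0.0037037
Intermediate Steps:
T(k, b) = -5 + 6*b*k (T(k, b) = 6*b*k - 5 = -5 + 6*b*k)
d = 4 (d = (-2)² = 4)
V = 245 (V = -7*(-5 + 6*5*(-1)) = -7*(-5 - 30) = -7*(-35) = 245)
1/(V + R(d)) = 1/(245 + 25) = 1/270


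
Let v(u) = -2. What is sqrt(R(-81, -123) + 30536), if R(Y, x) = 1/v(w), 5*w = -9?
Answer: sqrt(122142)/2 ≈ 174.74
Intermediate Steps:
w = -9/5 (w = (1/5)*(-9) = -9/5 ≈ -1.8000)
R(Y, x) = -1/2 (R(Y, x) = 1/(-2) = -1/2)
sqrt(R(-81, -123) + 30536) = sqrt(-1/2 + 30536) = sqrt(61071/2) = sqrt(122142)/2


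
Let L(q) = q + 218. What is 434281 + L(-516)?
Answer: 433983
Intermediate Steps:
L(q) = 218 + q
434281 + L(-516) = 434281 + (218 - 516) = 434281 - 298 = 433983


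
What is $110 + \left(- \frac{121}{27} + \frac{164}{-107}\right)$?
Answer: $\frac{300415}{2889} \approx 103.99$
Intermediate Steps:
$110 + \left(- \frac{121}{27} + \frac{164}{-107}\right) = 110 + \left(\left(-121\right) \frac{1}{27} + 164 \left(- \frac{1}{107}\right)\right) = 110 - \frac{17375}{2889} = \frac{300415}{2889}$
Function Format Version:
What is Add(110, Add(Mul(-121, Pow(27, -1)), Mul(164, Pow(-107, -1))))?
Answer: Rational(300415, 2889) ≈ 103.99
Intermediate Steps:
Add(110, Add(Mul(-121, Pow(27, -1)), Mul(164, Pow(-107, -1)))) = Add(110, Add(Mul(-121, Rational(1, 27)), Mul(164, Rational(-1, 107)))) = Add(110, Add(Rational(-121, 27), Rational(-164, 107))) = Add(110, Rational(-17375, 2889)) = Rational(300415, 2889)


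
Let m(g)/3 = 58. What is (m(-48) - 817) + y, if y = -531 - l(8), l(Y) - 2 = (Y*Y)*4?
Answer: -1432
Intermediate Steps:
m(g) = 174 (m(g) = 3*58 = 174)
l(Y) = 2 + 4*Y² (l(Y) = 2 + (Y*Y)*4 = 2 + Y²*4 = 2 + 4*Y²)
y = -789 (y = -531 - (2 + 4*8²) = -531 - (2 + 4*64) = -531 - (2 + 256) = -531 - 1*258 = -531 - 258 = -789)
(m(-48) - 817) + y = (174 - 817) - 789 = -643 - 789 = -1432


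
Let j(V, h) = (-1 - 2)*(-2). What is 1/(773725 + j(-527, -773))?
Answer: 1/773731 ≈ 1.2924e-6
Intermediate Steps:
j(V, h) = 6 (j(V, h) = -3*(-2) = 6)
1/(773725 + j(-527, -773)) = 1/(773725 + 6) = 1/773731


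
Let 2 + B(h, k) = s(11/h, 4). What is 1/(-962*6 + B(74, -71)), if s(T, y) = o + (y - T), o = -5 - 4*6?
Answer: -74/429137 ≈ -0.00017244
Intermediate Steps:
o = -29 (o = -5 - 24 = -29)
s(T, y) = -29 + y - T (s(T, y) = -29 + (y - T) = -29 + y - T)
B(h, k) = -27 - 11/h (B(h, k) = -2 + (-29 + 4 - 11/h) = -2 + (-25 - 11/h) = -27 - 11/h)
1/(-962*6 + B(74, -71)) = 1/(-962*6 + (-27 - 11/74)) = 1/(-5772 + (-27 - 11*1/74)) = 1/(-5772 + (-27 - 11/74)) = 1/(-5772 - 2009/74) = 1/(-429137/74) = -74/429137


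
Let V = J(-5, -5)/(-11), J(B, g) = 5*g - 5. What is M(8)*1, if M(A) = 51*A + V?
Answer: 4518/11 ≈ 410.73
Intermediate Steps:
J(B, g) = -5 + 5*g
V = 30/11 (V = (-5 + 5*(-5))/(-11) = (-5 - 25)*(-1/11) = -30*(-1/11) = 30/11 ≈ 2.7273)
M(A) = 30/11 + 51*A (M(A) = 51*A + 30/11 = 30/11 + 51*A)
M(8)*1 = (30/11 + 51*8)*1 = (30/11 + 408)*1 = (4518/11)*1 = 4518/11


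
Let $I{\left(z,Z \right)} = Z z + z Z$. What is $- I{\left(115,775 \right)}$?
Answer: $-178250$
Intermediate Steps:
$I{\left(z,Z \right)} = 2 Z z$ ($I{\left(z,Z \right)} = Z z + Z z = 2 Z z$)
$- I{\left(115,775 \right)} = - 2 \cdot 775 \cdot 115 = \left(-1\right) 178250 = -178250$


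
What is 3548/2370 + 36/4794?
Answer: 1424536/946815 ≈ 1.5046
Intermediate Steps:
3548/2370 + 36/4794 = 3548*(1/2370) + 36*(1/4794) = 1774/1185 + 6/799 = 1424536/946815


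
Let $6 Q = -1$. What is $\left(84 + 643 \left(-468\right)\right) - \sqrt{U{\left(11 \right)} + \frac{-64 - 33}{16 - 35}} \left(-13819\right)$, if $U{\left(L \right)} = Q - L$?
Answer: $-300840 + \frac{13819 i \sqrt{78774}}{114} \approx -3.0084 \cdot 10^{5} + 34022.0 i$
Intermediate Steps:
$Q = - \frac{1}{6}$ ($Q = \frac{1}{6} \left(-1\right) = - \frac{1}{6} \approx -0.16667$)
$U{\left(L \right)} = - \frac{1}{6} - L$
$\left(84 + 643 \left(-468\right)\right) - \sqrt{U{\left(11 \right)} + \frac{-64 - 33}{16 - 35}} \left(-13819\right) = \left(84 + 643 \left(-468\right)\right) - \sqrt{\left(- \frac{1}{6} - 11\right) + \frac{-64 - 33}{16 - 35}} \left(-13819\right) = \left(84 - 300924\right) - \sqrt{\left(- \frac{1}{6} - 11\right) - \frac{97}{-19}} \left(-13819\right) = -300840 - \sqrt{- \frac{67}{6} - - \frac{97}{19}} \left(-13819\right) = -300840 - \sqrt{- \frac{67}{6} + \frac{97}{19}} \left(-13819\right) = -300840 - \sqrt{- \frac{691}{114}} \left(-13819\right) = -300840 - \frac{i \sqrt{78774}}{114} \left(-13819\right) = -300840 - - \frac{13819 i \sqrt{78774}}{114} = -300840 + \frac{13819 i \sqrt{78774}}{114}$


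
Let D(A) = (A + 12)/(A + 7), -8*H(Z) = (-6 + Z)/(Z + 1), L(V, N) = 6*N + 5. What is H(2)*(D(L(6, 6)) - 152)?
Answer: -7243/288 ≈ -25.149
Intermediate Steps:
L(V, N) = 5 + 6*N
H(Z) = -(-6 + Z)/(8*(1 + Z)) (H(Z) = -(-6 + Z)/(8*(Z + 1)) = -(-6 + Z)/(8*(1 + Z)))
D(A) = (12 + A)/(7 + A)
H(2)*(D(L(6, 6)) - 152) = ((6 - 1*2)/(8*(1 + 2)))*((12 + (5 + 6*6))/(7 + (5 + 6*6)) - 152) = ((⅛)*(6 - 2)/3)*((12 + (5 + 36))/(7 + (5 + 36)) - 152) = ((⅛)*(⅓)*4)*((12 + 41)/(7 + 41) - 152) = (53/48 - 152)/6 = (⅙)*(-7243/48) = -7243/288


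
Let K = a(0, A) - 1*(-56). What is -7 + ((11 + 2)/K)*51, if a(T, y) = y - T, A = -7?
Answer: 320/49 ≈ 6.5306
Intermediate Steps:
K = 49 (K = (-7 - 1*0) - 1*(-56) = (-7 + 0) + 56 = -7 + 56 = 49)
-7 + ((11 + 2)/K)*51 = -7 + ((11 + 2)/49)*51 = -7 + (13*(1/49))*51 = -7 + (13/49)*51 = -7 + 663/49 = 320/49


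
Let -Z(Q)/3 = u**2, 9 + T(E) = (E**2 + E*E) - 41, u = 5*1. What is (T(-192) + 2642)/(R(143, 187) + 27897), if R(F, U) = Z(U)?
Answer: 12720/4637 ≈ 2.7432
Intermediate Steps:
u = 5
T(E) = -50 + 2*E**2 (T(E) = -9 + ((E**2 + E*E) - 41) = -9 + ((E**2 + E**2) - 41) = -9 + (2*E**2 - 41) = -9 + (-41 + 2*E**2) = -50 + 2*E**2)
Z(Q) = -75 (Z(Q) = -3*5**2 = -3*25 = -75)
R(F, U) = -75
(T(-192) + 2642)/(R(143, 187) + 27897) = ((-50 + 2*(-192)**2) + 2642)/(-75 + 27897) = ((-50 + 2*36864) + 2642)/27822 = ((-50 + 73728) + 2642)*(1/27822) = (73678 + 2642)*(1/27822) = 76320*(1/27822) = 12720/4637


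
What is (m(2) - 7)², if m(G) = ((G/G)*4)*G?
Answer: 1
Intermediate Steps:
m(G) = 4*G (m(G) = (1*4)*G = 4*G)
(m(2) - 7)² = (4*2 - 7)² = (8 - 7)² = 1² = 1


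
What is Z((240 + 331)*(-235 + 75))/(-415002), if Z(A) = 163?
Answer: -163/415002 ≈ -0.00039277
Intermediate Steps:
Z((240 + 331)*(-235 + 75))/(-415002) = 163/(-415002) = 163*(-1/415002) = -163/415002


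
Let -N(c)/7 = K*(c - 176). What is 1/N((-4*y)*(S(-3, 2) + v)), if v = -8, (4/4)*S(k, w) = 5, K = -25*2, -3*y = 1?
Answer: -1/63000 ≈ -1.5873e-5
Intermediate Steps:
y = -⅓ (y = -⅓*1 = -⅓ ≈ -0.33333)
K = -50
S(k, w) = 5
N(c) = -61600 + 350*c (N(c) = -(-350)*(c - 176) = -(-350)*(-176 + c) = -7*(8800 - 50*c) = -61600 + 350*c)
1/N((-4*y)*(S(-3, 2) + v)) = 1/(-61600 + 350*((-4*(-⅓))*(5 - 8))) = 1/(-61600 + 350*((4/3)*(-3))) = 1/(-61600 + 350*(-4)) = 1/(-61600 - 1400) = 1/(-63000) = -1/63000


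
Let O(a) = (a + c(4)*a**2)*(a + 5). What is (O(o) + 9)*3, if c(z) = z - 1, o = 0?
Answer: 27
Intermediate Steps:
c(z) = -1 + z
O(a) = (5 + a)*(a + 3*a**2) (O(a) = (a + (-1 + 4)*a**2)*(a + 5) = (a + 3*a**2)*(5 + a) = (5 + a)*(a + 3*a**2))
(O(o) + 9)*3 = (0*(5 + 3*0**2 + 16*0) + 9)*3 = (0*(5 + 3*0 + 0) + 9)*3 = (0*(5 + 0 + 0) + 9)*3 = (0*5 + 9)*3 = (0 + 9)*3 = 9*3 = 27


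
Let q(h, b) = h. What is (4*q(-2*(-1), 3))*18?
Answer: 144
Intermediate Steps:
(4*q(-2*(-1), 3))*18 = (4*(-2*(-1)))*18 = (4*2)*18 = 8*18 = 144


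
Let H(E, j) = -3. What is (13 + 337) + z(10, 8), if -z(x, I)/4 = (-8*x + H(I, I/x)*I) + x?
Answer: 726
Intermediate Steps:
z(x, I) = 12*I + 28*x (z(x, I) = -4*((-8*x - 3*I) + x) = -4*(-7*x - 3*I) = 12*I + 28*x)
(13 + 337) + z(10, 8) = (13 + 337) + (12*8 + 28*10) = 350 + (96 + 280) = 350 + 376 = 726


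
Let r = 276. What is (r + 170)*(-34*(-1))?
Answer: 15164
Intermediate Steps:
(r + 170)*(-34*(-1)) = (276 + 170)*(-34*(-1)) = 446*34 = 15164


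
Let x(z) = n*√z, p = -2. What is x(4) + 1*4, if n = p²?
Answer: 12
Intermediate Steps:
n = 4 (n = (-2)² = 4)
x(z) = 4*√z
x(4) + 1*4 = 4*√4 + 1*4 = 4*2 + 4 = 8 + 4 = 12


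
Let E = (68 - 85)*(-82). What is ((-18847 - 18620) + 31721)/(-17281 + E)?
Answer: 5746/15887 ≈ 0.36168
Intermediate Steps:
E = 1394 (E = -17*(-82) = 1394)
((-18847 - 18620) + 31721)/(-17281 + E) = ((-18847 - 18620) + 31721)/(-17281 + 1394) = (-37467 + 31721)/(-15887) = -5746*(-1/15887) = 5746/15887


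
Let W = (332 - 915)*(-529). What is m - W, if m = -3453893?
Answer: -3762300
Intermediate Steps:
W = 308407 (W = -583*(-529) = 308407)
m - W = -3453893 - 1*308407 = -3453893 - 308407 = -3762300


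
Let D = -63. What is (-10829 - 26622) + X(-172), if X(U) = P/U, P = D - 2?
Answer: -6441507/172 ≈ -37451.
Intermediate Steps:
P = -65 (P = -63 - 2 = -65)
X(U) = -65/U
(-10829 - 26622) + X(-172) = (-10829 - 26622) - 65/(-172) = -37451 - 65*(-1/172) = -37451 + 65/172 = -6441507/172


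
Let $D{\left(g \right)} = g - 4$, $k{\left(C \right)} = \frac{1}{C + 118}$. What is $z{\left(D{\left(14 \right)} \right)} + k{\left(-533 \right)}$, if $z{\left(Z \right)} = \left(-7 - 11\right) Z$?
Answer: $- \frac{74701}{415} \approx -180.0$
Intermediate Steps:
$k{\left(C \right)} = \frac{1}{118 + C}$
$D{\left(g \right)} = -4 + g$
$z{\left(Z \right)} = - 18 Z$
$z{\left(D{\left(14 \right)} \right)} + k{\left(-533 \right)} = - 18 \left(-4 + 14\right) + \frac{1}{118 - 533} = \left(-18\right) 10 + \frac{1}{-415} = -180 - \frac{1}{415} = - \frac{74701}{415}$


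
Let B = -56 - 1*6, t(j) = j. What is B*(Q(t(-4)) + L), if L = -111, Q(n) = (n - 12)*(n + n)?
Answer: -1054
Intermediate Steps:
Q(n) = 2*n*(-12 + n) (Q(n) = (-12 + n)*(2*n) = 2*n*(-12 + n))
B = -62 (B = -56 - 6 = -62)
B*(Q(t(-4)) + L) = -62*(2*(-4)*(-12 - 4) - 111) = -62*(2*(-4)*(-16) - 111) = -62*(128 - 111) = -62*17 = -1054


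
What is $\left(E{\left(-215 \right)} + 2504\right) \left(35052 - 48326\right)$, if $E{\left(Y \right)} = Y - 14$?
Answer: $-30198350$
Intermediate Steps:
$E{\left(Y \right)} = -14 + Y$
$\left(E{\left(-215 \right)} + 2504\right) \left(35052 - 48326\right) = \left(\left(-14 - 215\right) + 2504\right) \left(35052 - 48326\right) = \left(-229 + 2504\right) \left(-13274\right) = 2275 \left(-13274\right) = -30198350$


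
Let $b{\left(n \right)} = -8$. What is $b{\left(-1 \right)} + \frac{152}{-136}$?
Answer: $- \frac{155}{17} \approx -9.1176$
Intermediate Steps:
$b{\left(-1 \right)} + \frac{152}{-136} = -8 + \frac{152}{-136} = -8 + 152 \left(- \frac{1}{136}\right) = -8 - \frac{19}{17} = - \frac{155}{17}$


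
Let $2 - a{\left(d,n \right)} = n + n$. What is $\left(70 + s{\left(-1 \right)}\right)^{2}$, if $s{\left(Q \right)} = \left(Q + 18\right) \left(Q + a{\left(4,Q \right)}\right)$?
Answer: $14641$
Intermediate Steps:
$a{\left(d,n \right)} = 2 - 2 n$ ($a{\left(d,n \right)} = 2 - \left(n + n\right) = 2 - 2 n$)
$s{\left(Q \right)} = \left(2 - Q\right) \left(18 + Q\right)$ ($s{\left(Q \right)} = \left(Q + 18\right) \left(Q - \left(-2 + 2 Q\right)\right) = \left(18 + Q\right) \left(2 - Q\right) = \left(2 - Q\right) \left(18 + Q\right)$)
$\left(70 + s{\left(-1 \right)}\right)^{2} = \left(70 - -51\right)^{2} = \left(70 + \left(36 - 1 + 16\right)\right)^{2} = \left(70 + 51\right)^{2} = 121^{2} = 14641$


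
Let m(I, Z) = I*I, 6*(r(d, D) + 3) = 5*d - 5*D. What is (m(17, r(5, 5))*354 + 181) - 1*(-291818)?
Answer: 394305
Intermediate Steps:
r(d, D) = -3 - 5*D/6 + 5*d/6 (r(d, D) = -3 + (5*d - 5*D)/6 = -3 + (-5*D + 5*d)/6 = -3 + (-5*D/6 + 5*d/6) = -3 - 5*D/6 + 5*d/6)
m(I, Z) = I²
(m(17, r(5, 5))*354 + 181) - 1*(-291818) = (17²*354 + 181) - 1*(-291818) = (289*354 + 181) + 291818 = (102306 + 181) + 291818 = 102487 + 291818 = 394305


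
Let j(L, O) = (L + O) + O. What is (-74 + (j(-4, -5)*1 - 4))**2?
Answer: 8464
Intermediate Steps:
j(L, O) = L + 2*O
(-74 + (j(-4, -5)*1 - 4))**2 = (-74 + ((-4 + 2*(-5))*1 - 4))**2 = (-74 + ((-4 - 10)*1 - 4))**2 = (-74 + (-14*1 - 4))**2 = (-74 + (-14 - 4))**2 = (-74 - 18)**2 = (-92)**2 = 8464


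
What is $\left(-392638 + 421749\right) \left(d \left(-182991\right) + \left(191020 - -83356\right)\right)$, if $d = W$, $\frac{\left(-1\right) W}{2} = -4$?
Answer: $-34629048272$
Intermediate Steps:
$W = 8$ ($W = \left(-2\right) \left(-4\right) = 8$)
$d = 8$
$\left(-392638 + 421749\right) \left(d \left(-182991\right) + \left(191020 - -83356\right)\right) = \left(-392638 + 421749\right) \left(8 \left(-182991\right) + \left(191020 - -83356\right)\right) = 29111 \left(-1463928 + \left(191020 + 83356\right)\right) = 29111 \left(-1463928 + 274376\right) = 29111 \left(-1189552\right) = -34629048272$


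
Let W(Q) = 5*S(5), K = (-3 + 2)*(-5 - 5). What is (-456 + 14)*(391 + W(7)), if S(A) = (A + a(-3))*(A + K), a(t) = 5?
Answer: -504322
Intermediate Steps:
K = 10 (K = -1*(-10) = 10)
S(A) = (5 + A)*(10 + A) (S(A) = (A + 5)*(A + 10) = (5 + A)*(10 + A))
W(Q) = 750 (W(Q) = 5*(50 + 5**2 + 15*5) = 5*(50 + 25 + 75) = 5*150 = 750)
(-456 + 14)*(391 + W(7)) = (-456 + 14)*(391 + 750) = -442*1141 = -504322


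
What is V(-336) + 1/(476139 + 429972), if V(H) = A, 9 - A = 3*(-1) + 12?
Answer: 1/906111 ≈ 1.1036e-6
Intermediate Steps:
A = 0 (A = 9 - (3*(-1) + 12) = 9 - (-3 + 12) = 9 - 1*9 = 9 - 9 = 0)
V(H) = 0
V(-336) + 1/(476139 + 429972) = 0 + 1/(476139 + 429972) = 0 + 1/906111 = 1/906111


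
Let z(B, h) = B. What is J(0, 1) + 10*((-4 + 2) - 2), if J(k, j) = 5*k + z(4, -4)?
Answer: -36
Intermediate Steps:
J(k, j) = 4 + 5*k (J(k, j) = 5*k + 4 = 4 + 5*k)
J(0, 1) + 10*((-4 + 2) - 2) = (4 + 5*0) + 10*((-4 + 2) - 2) = (4 + 0) + 10*(-2 - 2) = 4 + 10*(-4) = 4 - 40 = -36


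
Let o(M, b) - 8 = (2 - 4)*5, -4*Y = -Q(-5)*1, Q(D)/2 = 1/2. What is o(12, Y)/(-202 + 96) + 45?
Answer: 2386/53 ≈ 45.019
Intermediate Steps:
Q(D) = 1 (Q(D) = 2/2 = 2*(½) = 1)
Y = ¼ (Y = -(-1*1)/4 = -(-1)/4 = -¼*(-1) = ¼ ≈ 0.25000)
o(M, b) = -2 (o(M, b) = 8 + (2 - 4)*5 = 8 - 2*5 = 8 - 10 = -2)
o(12, Y)/(-202 + 96) + 45 = -2/(-202 + 96) + 45 = -2/(-106) + 45 = -2*(-1/106) + 45 = 1/53 + 45 = 2386/53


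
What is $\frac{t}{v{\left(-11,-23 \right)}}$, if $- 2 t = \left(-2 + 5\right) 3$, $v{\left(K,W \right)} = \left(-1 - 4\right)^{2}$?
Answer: $- \frac{9}{50} \approx -0.18$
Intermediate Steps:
$v{\left(K,W \right)} = 25$ ($v{\left(K,W \right)} = \left(-5\right)^{2} = 25$)
$t = - \frac{9}{2}$ ($t = - \frac{\left(-2 + 5\right) 3}{2} = - \frac{3 \cdot 3}{2} = \left(- \frac{1}{2}\right) 9 = - \frac{9}{2} \approx -4.5$)
$\frac{t}{v{\left(-11,-23 \right)}} = - \frac{9}{2 \cdot 25} = \left(- \frac{9}{2}\right) \frac{1}{25} = - \frac{9}{50}$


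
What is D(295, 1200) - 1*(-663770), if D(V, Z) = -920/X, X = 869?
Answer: 576815210/869 ≈ 6.6377e+5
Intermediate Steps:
D(V, Z) = -920/869
D(295, 1200) - 1*(-663770) = -920/869 - 1*(-663770) = -920/869 + 663770 = 576815210/869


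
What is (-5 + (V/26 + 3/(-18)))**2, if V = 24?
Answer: 109561/6084 ≈ 18.008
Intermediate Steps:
(-5 + (V/26 + 3/(-18)))**2 = (-5 + (24/26 + 3/(-18)))**2 = (-5 + (24*(1/26) + 3*(-1/18)))**2 = (-5 + (12/13 - 1/6))**2 = (-5 + 59/78)**2 = (-331/78)**2 = 109561/6084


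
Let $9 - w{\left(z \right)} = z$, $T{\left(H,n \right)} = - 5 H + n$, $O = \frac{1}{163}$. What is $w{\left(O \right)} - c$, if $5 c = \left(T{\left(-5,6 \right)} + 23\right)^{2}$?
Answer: $- \frac{467978}{815} \approx -574.21$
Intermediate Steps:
$O = \frac{1}{163} \approx 0.006135$
$T{\left(H,n \right)} = n - 5 H$
$w{\left(z \right)} = 9 - z$
$c = \frac{2916}{5}$ ($c = \frac{\left(\left(6 - -25\right) + 23\right)^{2}}{5} = \frac{\left(\left(6 + 25\right) + 23\right)^{2}}{5} = \frac{\left(31 + 23\right)^{2}}{5} = \frac{54^{2}}{5} = \frac{1}{5} \cdot 2916 = \frac{2916}{5} \approx 583.2$)
$w{\left(O \right)} - c = \left(9 - \frac{1}{163}\right) - \frac{2916}{5} = \frac{1466}{163} - \frac{2916}{5} = - \frac{467978}{815}$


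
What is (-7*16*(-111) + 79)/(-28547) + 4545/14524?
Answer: -51963649/414616628 ≈ -0.12533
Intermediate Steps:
(-7*16*(-111) + 79)/(-28547) + 4545/14524 = (-112*(-111) + 79)*(-1/28547) + 4545*(1/14524) = (12432 + 79)*(-1/28547) + 4545/14524 = 12511*(-1/28547) + 4545/14524 = -12511/28547 + 4545/14524 = -51963649/414616628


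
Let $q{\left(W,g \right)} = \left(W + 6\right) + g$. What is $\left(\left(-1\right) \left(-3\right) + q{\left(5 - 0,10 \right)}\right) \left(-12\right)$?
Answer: $-288$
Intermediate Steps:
$q{\left(W,g \right)} = 6 + W + g$ ($q{\left(W,g \right)} = \left(6 + W\right) + g = 6 + W + g$)
$\left(\left(-1\right) \left(-3\right) + q{\left(5 - 0,10 \right)}\right) \left(-12\right) = \left(\left(-1\right) \left(-3\right) + \left(6 + \left(5 - 0\right) + 10\right)\right) \left(-12\right) = \left(3 + \left(6 + \left(5 + 0\right) + 10\right)\right) \left(-12\right) = \left(3 + \left(6 + 5 + 10\right)\right) \left(-12\right) = \left(3 + 21\right) \left(-12\right) = 24 \left(-12\right) = -288$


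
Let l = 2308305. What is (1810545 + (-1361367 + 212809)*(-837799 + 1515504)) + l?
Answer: -778379380540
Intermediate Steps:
(1810545 + (-1361367 + 212809)*(-837799 + 1515504)) + l = (1810545 + (-1361367 + 212809)*(-837799 + 1515504)) + 2308305 = (1810545 - 1148558*677705) + 2308305 = (1810545 - 778383499390) + 2308305 = -778381688845 + 2308305 = -778379380540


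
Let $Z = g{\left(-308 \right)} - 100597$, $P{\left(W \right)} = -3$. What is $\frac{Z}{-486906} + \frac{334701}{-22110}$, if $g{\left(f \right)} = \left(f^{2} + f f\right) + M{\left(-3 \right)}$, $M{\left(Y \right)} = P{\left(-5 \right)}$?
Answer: $- \frac{27489757531}{1794248610} \approx -15.321$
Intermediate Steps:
$M{\left(Y \right)} = -3$
$g{\left(f \right)} = -3 + 2 f^{2}$ ($g{\left(f \right)} = \left(f^{2} + f f\right) - 3 = \left(f^{2} + f^{2}\right) - 3 = 2 f^{2} - 3 = -3 + 2 f^{2}$)
$Z = 89128$ ($Z = \left(-3 + 2 \left(-308\right)^{2}\right) - 100597 = \left(-3 + 2 \cdot 94864\right) - 100597 = \left(-3 + 189728\right) - 100597 = 189725 - 100597 = 89128$)
$\frac{Z}{-486906} + \frac{334701}{-22110} = \frac{89128}{-486906} + \frac{334701}{-22110} = 89128 \left(- \frac{1}{486906}\right) + 334701 \left(- \frac{1}{22110}\right) = - \frac{44564}{243453} - \frac{111567}{7370} = - \frac{27489757531}{1794248610}$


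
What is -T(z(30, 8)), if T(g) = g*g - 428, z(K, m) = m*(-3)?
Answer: -148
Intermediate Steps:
z(K, m) = -3*m
T(g) = -428 + g² (T(g) = g² - 428 = -428 + g²)
-T(z(30, 8)) = -(-428 + (-3*8)²) = -(-428 + (-24)²) = -(-428 + 576) = -1*148 = -148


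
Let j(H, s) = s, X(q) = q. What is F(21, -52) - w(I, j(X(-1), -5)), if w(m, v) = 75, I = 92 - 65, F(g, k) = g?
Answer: -54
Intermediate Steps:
I = 27
F(21, -52) - w(I, j(X(-1), -5)) = 21 - 1*75 = 21 - 75 = -54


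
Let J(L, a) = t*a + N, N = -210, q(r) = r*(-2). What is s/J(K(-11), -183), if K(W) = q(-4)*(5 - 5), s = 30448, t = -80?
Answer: 15224/7215 ≈ 2.1100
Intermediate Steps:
q(r) = -2*r
K(W) = 0 (K(W) = (-2*(-4))*(5 - 5) = 8*0 = 0)
J(L, a) = -210 - 80*a (J(L, a) = -80*a - 210 = -210 - 80*a)
s/J(K(-11), -183) = 30448/(-210 - 80*(-183)) = 30448/(-210 + 14640) = 30448/14430 = 30448*(1/14430) = 15224/7215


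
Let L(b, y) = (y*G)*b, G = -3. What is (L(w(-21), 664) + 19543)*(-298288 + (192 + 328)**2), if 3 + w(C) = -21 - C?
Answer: -711673872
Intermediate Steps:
w(C) = -24 - C (w(C) = -3 + (-21 - C) = -24 - C)
L(b, y) = -3*b*y (L(b, y) = (y*(-3))*b = (-3*y)*b = -3*b*y)
(L(w(-21), 664) + 19543)*(-298288 + (192 + 328)**2) = (-3*(-24 - 1*(-21))*664 + 19543)*(-298288 + (192 + 328)**2) = (-3*(-24 + 21)*664 + 19543)*(-298288 + 520**2) = (-3*(-3)*664 + 19543)*(-298288 + 270400) = (5976 + 19543)*(-27888) = 25519*(-27888) = -711673872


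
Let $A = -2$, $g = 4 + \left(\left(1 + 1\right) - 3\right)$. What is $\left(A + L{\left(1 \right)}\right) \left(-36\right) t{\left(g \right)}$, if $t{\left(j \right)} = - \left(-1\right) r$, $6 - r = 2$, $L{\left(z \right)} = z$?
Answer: $144$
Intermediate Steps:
$g = 3$ ($g = 4 + \left(2 - 3\right) = 4 - 1 = 3$)
$r = 4$ ($r = 6 - 2 = 4$)
$t{\left(j \right)} = 4$ ($t{\left(j \right)} = - \left(-1\right) 4 = \left(-1\right) \left(-4\right) = 4$)
$\left(A + L{\left(1 \right)}\right) \left(-36\right) t{\left(g \right)} = \left(-2 + 1\right) \left(-36\right) 4 = \left(-1\right) \left(-36\right) 4 = 36 \cdot 4 = 144$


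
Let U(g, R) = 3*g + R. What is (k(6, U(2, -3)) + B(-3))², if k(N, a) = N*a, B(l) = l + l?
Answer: 144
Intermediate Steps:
B(l) = 2*l
U(g, R) = R + 3*g
(k(6, U(2, -3)) + B(-3))² = (6*(-3 + 3*2) + 2*(-3))² = (6*(-3 + 6) - 6)² = (6*3 - 6)² = (18 - 6)² = 12² = 144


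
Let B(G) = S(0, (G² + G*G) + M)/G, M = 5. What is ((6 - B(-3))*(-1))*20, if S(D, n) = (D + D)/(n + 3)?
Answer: -120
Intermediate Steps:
S(D, n) = 2*D/(3 + n) (S(D, n) = (2*D)/(3 + n) = 2*D/(3 + n))
B(G) = 0 (B(G) = (2*0/(3 + ((G² + G*G) + 5)))/G = (2*0/(3 + ((G² + G²) + 5)))/G = (2*0/(3 + (2*G² + 5)))/G = (2*0/(3 + (5 + 2*G²)))/G = (2*0/(8 + 2*G²))/G = 0/G = 0)
((6 - B(-3))*(-1))*20 = ((6 - 1*0)*(-1))*20 = ((6 + 0)*(-1))*20 = (6*(-1))*20 = -6*20 = -120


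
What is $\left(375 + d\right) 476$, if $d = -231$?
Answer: $68544$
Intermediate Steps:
$\left(375 + d\right) 476 = \left(375 - 231\right) 476 = 144 \cdot 476 = 68544$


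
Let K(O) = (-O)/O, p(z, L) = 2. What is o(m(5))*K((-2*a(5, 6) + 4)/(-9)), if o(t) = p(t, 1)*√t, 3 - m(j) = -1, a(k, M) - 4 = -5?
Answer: -4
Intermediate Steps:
a(k, M) = -1 (a(k, M) = 4 - 5 = -1)
m(j) = 4 (m(j) = 3 - 1*(-1) = 3 + 1 = 4)
o(t) = 2*√t
K(O) = -1
o(m(5))*K((-2*a(5, 6) + 4)/(-9)) = (2*√4)*(-1) = (2*2)*(-1) = 4*(-1) = -4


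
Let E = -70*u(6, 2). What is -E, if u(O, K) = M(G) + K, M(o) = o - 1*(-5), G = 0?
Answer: 490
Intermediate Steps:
M(o) = 5 + o (M(o) = o + 5 = 5 + o)
u(O, K) = 5 + K (u(O, K) = (5 + 0) + K = 5 + K)
E = -490 (E = -70*(5 + 2) = -70*7 = -490)
-E = -1*(-490) = 490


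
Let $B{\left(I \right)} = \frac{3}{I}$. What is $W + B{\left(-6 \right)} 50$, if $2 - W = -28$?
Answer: $5$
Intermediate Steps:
$W = 30$ ($W = 2 - -28 = 2 + 28 = 30$)
$W + B{\left(-6 \right)} 50 = 30 + \frac{3}{-6} \cdot 50 = 30 + 3 \left(- \frac{1}{6}\right) 50 = 30 - 25 = 5$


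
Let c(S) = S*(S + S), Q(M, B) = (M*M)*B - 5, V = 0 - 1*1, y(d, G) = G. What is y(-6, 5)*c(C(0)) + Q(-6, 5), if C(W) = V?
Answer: 185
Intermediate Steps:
V = -1 (V = 0 - 1 = -1)
Q(M, B) = -5 + B*M² (Q(M, B) = M²*B - 5 = B*M² - 5 = -5 + B*M²)
C(W) = -1
c(S) = 2*S² (c(S) = S*(2*S) = 2*S²)
y(-6, 5)*c(C(0)) + Q(-6, 5) = 5*(2*(-1)²) + (-5 + 5*(-6)²) = 5*(2*1) + (-5 + 5*36) = 5*2 + (-5 + 180) = 10 + 175 = 185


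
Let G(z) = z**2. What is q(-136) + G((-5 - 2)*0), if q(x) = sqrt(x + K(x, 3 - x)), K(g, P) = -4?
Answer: 2*I*sqrt(35) ≈ 11.832*I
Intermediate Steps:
q(x) = sqrt(-4 + x) (q(x) = sqrt(x - 4) = sqrt(-4 + x))
q(-136) + G((-5 - 2)*0) = sqrt(-4 - 136) + ((-5 - 2)*0)**2 = sqrt(-140) + (-7*0)**2 = 2*I*sqrt(35) + 0**2 = 2*I*sqrt(35) + 0 = 2*I*sqrt(35)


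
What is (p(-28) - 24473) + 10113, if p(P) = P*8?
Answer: -14584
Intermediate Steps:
p(P) = 8*P
(p(-28) - 24473) + 10113 = (8*(-28) - 24473) + 10113 = (-224 - 24473) + 10113 = -24697 + 10113 = -14584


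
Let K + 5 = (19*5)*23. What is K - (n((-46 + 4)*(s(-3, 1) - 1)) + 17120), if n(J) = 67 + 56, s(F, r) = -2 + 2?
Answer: -15063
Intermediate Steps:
s(F, r) = 0
n(J) = 123
K = 2180 (K = -5 + (19*5)*23 = -5 + 95*23 = -5 + 2185 = 2180)
K - (n((-46 + 4)*(s(-3, 1) - 1)) + 17120) = 2180 - (123 + 17120) = 2180 - 1*17243 = 2180 - 17243 = -15063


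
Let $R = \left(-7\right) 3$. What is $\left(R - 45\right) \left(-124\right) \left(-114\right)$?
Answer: $-932976$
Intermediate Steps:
$R = -21$
$\left(R - 45\right) \left(-124\right) \left(-114\right) = \left(-21 - 45\right) \left(-124\right) \left(-114\right) = \left(-66\right) \left(-124\right) \left(-114\right) = 8184 \left(-114\right) = -932976$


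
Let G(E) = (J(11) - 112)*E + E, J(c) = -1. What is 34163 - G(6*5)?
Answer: 37523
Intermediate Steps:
G(E) = -112*E (G(E) = (-1 - 112)*E + E = -113*E + E = -112*E)
34163 - G(6*5) = 34163 - (-112)*6*5 = 34163 - (-112)*30 = 34163 - 1*(-3360) = 34163 + 3360 = 37523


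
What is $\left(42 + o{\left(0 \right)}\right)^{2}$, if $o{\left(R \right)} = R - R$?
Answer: $1764$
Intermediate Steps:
$o{\left(R \right)} = 0$
$\left(42 + o{\left(0 \right)}\right)^{2} = \left(42 + 0\right)^{2} = 42^{2} = 1764$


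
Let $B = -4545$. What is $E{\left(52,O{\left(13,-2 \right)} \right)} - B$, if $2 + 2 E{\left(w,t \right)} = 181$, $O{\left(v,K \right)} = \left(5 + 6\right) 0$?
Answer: $\frac{9269}{2} \approx 4634.5$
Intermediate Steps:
$O{\left(v,K \right)} = 0$ ($O{\left(v,K \right)} = 11 \cdot 0 = 0$)
$E{\left(w,t \right)} = \frac{179}{2}$ ($E{\left(w,t \right)} = -1 + \frac{1}{2} \cdot 181 = -1 + \frac{181}{2} = \frac{179}{2}$)
$E{\left(52,O{\left(13,-2 \right)} \right)} - B = \frac{179}{2} - -4545 = \frac{179}{2} + 4545 = \frac{9269}{2}$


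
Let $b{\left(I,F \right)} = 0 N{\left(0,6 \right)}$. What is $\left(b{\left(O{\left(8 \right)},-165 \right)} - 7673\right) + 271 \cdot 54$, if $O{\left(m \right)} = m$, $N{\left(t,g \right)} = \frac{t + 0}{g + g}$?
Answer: $6961$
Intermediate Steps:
$N{\left(t,g \right)} = \frac{t}{2 g}$
$b{\left(I,F \right)} = 0$ ($b{\left(I,F \right)} = 0 \cdot \frac{1}{2} \cdot 0 \cdot \frac{1}{6} = 0 \cdot 0 = 0$)
$\left(b{\left(O{\left(8 \right)},-165 \right)} - 7673\right) + 271 \cdot 54 = \left(0 - 7673\right) + 271 \cdot 54 = -7673 + 14634 = 6961$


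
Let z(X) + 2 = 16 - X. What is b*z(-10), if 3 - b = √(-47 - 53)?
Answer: 72 - 240*I ≈ 72.0 - 240.0*I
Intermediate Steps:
z(X) = 14 - X (z(X) = -2 + (16 - X) = 14 - X)
b = 3 - 10*I (b = 3 - √(-47 - 53) = 3 - √(-100) = 3 - 10*I ≈ 3.0 - 10.0*I)
b*z(-10) = (3 - 10*I)*(14 - 1*(-10)) = (3 - 10*I)*(14 + 10) = (3 - 10*I)*24 = 72 - 240*I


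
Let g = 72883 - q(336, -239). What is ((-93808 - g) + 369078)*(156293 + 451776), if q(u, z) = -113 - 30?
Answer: 122978306836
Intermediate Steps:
q(u, z) = -143
g = 73026 (g = 72883 - 1*(-143) = 72883 + 143 = 73026)
((-93808 - g) + 369078)*(156293 + 451776) = ((-93808 - 1*73026) + 369078)*(156293 + 451776) = ((-93808 - 73026) + 369078)*608069 = (-166834 + 369078)*608069 = 202244*608069 = 122978306836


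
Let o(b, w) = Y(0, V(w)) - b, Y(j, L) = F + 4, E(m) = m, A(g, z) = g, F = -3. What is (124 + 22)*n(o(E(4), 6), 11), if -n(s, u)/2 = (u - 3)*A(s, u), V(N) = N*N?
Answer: 7008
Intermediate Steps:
V(N) = N**2
Y(j, L) = 1 (Y(j, L) = -3 + 4 = 1)
o(b, w) = 1 - b
n(s, u) = -2*s*(-3 + u) (n(s, u) = -2*(u - 3)*s = -2*(-3 + u)*s = -2*s*(-3 + u))
(124 + 22)*n(o(E(4), 6), 11) = (124 + 22)*(2*(1 - 1*4)*(3 - 1*11)) = 146*(2*(1 - 4)*(3 - 11)) = 146*(2*(-3)*(-8)) = 146*48 = 7008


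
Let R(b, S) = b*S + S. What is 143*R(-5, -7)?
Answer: 4004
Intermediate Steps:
R(b, S) = S + S*b (R(b, S) = S*b + S = S + S*b)
143*R(-5, -7) = 143*(-7*(1 - 5)) = 143*(-7*(-4)) = 143*28 = 4004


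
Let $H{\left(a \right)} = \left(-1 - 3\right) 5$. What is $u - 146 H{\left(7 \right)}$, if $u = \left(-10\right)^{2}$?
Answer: $3020$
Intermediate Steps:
$u = 100$
$H{\left(a \right)} = -20$ ($H{\left(a \right)} = \left(-4\right) 5 = -20$)
$u - 146 H{\left(7 \right)} = 100 - -2920 = 100 + 2920 = 3020$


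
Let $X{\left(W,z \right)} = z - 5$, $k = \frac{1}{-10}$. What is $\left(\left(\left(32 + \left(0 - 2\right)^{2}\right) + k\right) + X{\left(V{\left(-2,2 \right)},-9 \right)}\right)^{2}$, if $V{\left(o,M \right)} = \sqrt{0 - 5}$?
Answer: $\frac{47961}{100} \approx 479.61$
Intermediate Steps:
$V{\left(o,M \right)} = i \sqrt{5}$ ($V{\left(o,M \right)} = \sqrt{-5} = i \sqrt{5}$)
$k = - \frac{1}{10} \approx -0.1$
$X{\left(W,z \right)} = -5 + z$
$\left(\left(\left(32 + \left(0 - 2\right)^{2}\right) + k\right) + X{\left(V{\left(-2,2 \right)},-9 \right)}\right)^{2} = \left(\left(\left(32 + \left(0 - 2\right)^{2}\right) - \frac{1}{10}\right) - 14\right)^{2} = \left(\left(\left(32 + \left(-2\right)^{2}\right) - \frac{1}{10}\right) - 14\right)^{2} = \left(\left(\left(32 + 4\right) - \frac{1}{10}\right) - 14\right)^{2} = \left(\left(36 - \frac{1}{10}\right) - 14\right)^{2} = \left(\frac{359}{10} - 14\right)^{2} = \left(\frac{219}{10}\right)^{2} = \frac{47961}{100}$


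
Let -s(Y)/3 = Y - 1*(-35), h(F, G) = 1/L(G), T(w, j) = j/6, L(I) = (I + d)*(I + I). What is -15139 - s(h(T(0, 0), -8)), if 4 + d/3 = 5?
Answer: -1202717/80 ≈ -15034.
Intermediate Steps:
d = 3 (d = -12 + 3*5 = -12 + 15 = 3)
L(I) = 2*I*(3 + I) (L(I) = (I + 3)*(I + I) = (3 + I)*(2*I) = 2*I*(3 + I))
T(w, j) = j/6 (T(w, j) = j*(1/6) = j/6)
h(F, G) = 1/(2*G*(3 + G))
s(Y) = -105 - 3*Y (s(Y) = -3*(Y - 1*(-35)) = -3*(Y + 35) = -3*(35 + Y) = -105 - 3*Y)
-15139 - s(h(T(0, 0), -8)) = -15139 - (-105 - 3/(2*(-8)*(3 - 8))) = -15139 - (-105 - 3*(-1)/(2*8*(-5))) = -15139 - (-105 - 3*(-1)*(-1)/(2*8*5)) = -15139 - (-105 - 3*1/80) = -15139 - (-105 - 3/80) = -15139 - 1*(-8403/80) = -15139 + 8403/80 = -1202717/80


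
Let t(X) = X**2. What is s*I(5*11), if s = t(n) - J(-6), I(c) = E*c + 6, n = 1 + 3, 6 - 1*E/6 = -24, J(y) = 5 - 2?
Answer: 128778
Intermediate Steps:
J(y) = 3
E = 180 (E = 36 - 6*(-24) = 36 + 144 = 180)
n = 4
I(c) = 6 + 180*c (I(c) = 180*c + 6 = 6 + 180*c)
s = 13 (s = 4**2 - 1*3 = 16 - 3 = 13)
s*I(5*11) = 13*(6 + 180*(5*11)) = 13*(6 + 180*55) = 13*(6 + 9900) = 13*9906 = 128778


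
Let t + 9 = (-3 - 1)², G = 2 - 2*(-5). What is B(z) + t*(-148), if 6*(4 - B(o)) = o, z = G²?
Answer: -1056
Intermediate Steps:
G = 12 (G = 2 + 10 = 12)
t = 7 (t = -9 + (-3 - 1)² = -9 + (-4)² = -9 + 16 = 7)
z = 144 (z = 12² = 144)
B(o) = 4 - o/6
B(z) + t*(-148) = (4 - ⅙*144) + 7*(-148) = (4 - 24) - 1036 = -20 - 1036 = -1056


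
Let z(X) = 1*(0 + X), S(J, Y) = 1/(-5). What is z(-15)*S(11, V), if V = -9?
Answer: 3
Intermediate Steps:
S(J, Y) = -⅕
z(X) = X (z(X) = 1*X = X)
z(-15)*S(11, V) = -15*(-⅕) = 3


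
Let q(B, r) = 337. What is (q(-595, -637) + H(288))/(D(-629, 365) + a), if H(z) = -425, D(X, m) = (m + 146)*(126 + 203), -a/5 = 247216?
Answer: 88/1067961 ≈ 8.2400e-5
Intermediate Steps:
a = -1236080 (a = -5*247216 = -1236080)
D(X, m) = 48034 + 329*m (D(X, m) = (146 + m)*329 = 48034 + 329*m)
(q(-595, -637) + H(288))/(D(-629, 365) + a) = (337 - 425)/((48034 + 329*365) - 1236080) = -88/((48034 + 120085) - 1236080) = -88/(168119 - 1236080) = -88/(-1067961) = -88*(-1/1067961) = 88/1067961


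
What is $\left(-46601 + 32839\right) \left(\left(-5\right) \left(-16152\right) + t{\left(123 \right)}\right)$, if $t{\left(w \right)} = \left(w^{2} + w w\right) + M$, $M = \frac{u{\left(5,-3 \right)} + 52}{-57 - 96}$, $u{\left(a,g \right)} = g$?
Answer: $- \frac{233757272210}{153} \approx -1.5278 \cdot 10^{9}$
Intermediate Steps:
$M = - \frac{49}{153}$ ($M = \frac{-3 + 52}{-57 - 96} = \frac{49}{-153} = 49 \left(- \frac{1}{153}\right) = - \frac{49}{153} \approx -0.32026$)
$t{\left(w \right)} = - \frac{49}{153} + 2 w^{2}$ ($t{\left(w \right)} = \left(w^{2} + w w\right) - \frac{49}{153} = \left(w^{2} + w^{2}\right) - \frac{49}{153} = 2 w^{2} - \frac{49}{153} = - \frac{49}{153} + 2 w^{2}$)
$\left(-46601 + 32839\right) \left(\left(-5\right) \left(-16152\right) + t{\left(123 \right)}\right) = \left(-46601 + 32839\right) \left(\left(-5\right) \left(-16152\right) - \left(\frac{49}{153} - 2 \cdot 123^{2}\right)\right) = - 13762 \left(80760 + \left(- \frac{49}{153} + 2 \cdot 15129\right)\right) = - 13762 \left(80760 + \left(- \frac{49}{153} + 30258\right)\right) = - 13762 \left(80760 + \frac{4629425}{153}\right) = \left(-13762\right) \frac{16985705}{153} = - \frac{233757272210}{153}$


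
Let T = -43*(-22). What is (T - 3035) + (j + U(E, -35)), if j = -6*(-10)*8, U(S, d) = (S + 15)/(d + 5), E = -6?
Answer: -16093/10 ≈ -1609.3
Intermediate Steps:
T = 946
U(S, d) = (15 + S)/(5 + d)
j = 480 (j = 60*8 = 480)
(T - 3035) + (j + U(E, -35)) = (946 - 3035) + (480 + (15 - 6)/(5 - 35)) = -2089 + (480 + 9/(-30)) = -2089 + (480 - 1/30*9) = -2089 + (480 - 3/10) = -2089 + 4797/10 = -16093/10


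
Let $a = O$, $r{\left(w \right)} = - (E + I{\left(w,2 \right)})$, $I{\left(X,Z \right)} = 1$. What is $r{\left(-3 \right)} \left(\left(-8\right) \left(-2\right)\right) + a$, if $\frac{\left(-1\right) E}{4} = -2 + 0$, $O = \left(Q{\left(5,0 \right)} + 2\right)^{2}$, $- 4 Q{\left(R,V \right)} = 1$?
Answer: $- \frac{2255}{16} \approx -140.94$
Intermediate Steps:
$Q{\left(R,V \right)} = - \frac{1}{4}$ ($Q{\left(R,V \right)} = \left(- \frac{1}{4}\right) 1 = - \frac{1}{4}$)
$O = \frac{49}{16}$ ($O = \left(- \frac{1}{4} + 2\right)^{2} = \left(\frac{7}{4}\right)^{2} = \frac{49}{16} \approx 3.0625$)
$E = 8$ ($E = - 4 \left(-2 + 0\right) = \left(-4\right) \left(-2\right) = 8$)
$r{\left(w \right)} = -9$ ($r{\left(w \right)} = - (8 + 1) = \left(-1\right) 9 = -9$)
$a = \frac{49}{16} \approx 3.0625$
$r{\left(-3 \right)} \left(\left(-8\right) \left(-2\right)\right) + a = - 9 \left(\left(-8\right) \left(-2\right)\right) + \frac{49}{16} = \left(-9\right) 16 + \frac{49}{16} = -144 + \frac{49}{16} = - \frac{2255}{16}$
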